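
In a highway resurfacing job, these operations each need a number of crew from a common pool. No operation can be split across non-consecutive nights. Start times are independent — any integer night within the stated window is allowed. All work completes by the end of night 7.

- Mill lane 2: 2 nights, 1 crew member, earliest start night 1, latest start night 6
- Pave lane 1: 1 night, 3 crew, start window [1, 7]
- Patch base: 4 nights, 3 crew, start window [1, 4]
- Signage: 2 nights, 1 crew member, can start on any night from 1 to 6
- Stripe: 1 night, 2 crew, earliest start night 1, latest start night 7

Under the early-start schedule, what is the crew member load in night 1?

10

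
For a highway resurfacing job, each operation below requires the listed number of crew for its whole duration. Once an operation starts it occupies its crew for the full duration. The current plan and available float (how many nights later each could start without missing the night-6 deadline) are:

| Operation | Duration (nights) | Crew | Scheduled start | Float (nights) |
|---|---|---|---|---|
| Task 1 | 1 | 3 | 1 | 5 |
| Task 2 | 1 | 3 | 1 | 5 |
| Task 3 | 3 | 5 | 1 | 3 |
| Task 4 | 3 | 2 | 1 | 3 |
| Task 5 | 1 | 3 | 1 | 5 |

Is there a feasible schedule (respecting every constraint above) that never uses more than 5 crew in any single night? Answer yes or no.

Schedule Task 1@1, Task 2@2, Task 3@4, Task 4@1, Task 5@3: n1:5  n2:5  n3:5  n4:5  n5:5  n6:5 — peak 5 ≤ 5.

yes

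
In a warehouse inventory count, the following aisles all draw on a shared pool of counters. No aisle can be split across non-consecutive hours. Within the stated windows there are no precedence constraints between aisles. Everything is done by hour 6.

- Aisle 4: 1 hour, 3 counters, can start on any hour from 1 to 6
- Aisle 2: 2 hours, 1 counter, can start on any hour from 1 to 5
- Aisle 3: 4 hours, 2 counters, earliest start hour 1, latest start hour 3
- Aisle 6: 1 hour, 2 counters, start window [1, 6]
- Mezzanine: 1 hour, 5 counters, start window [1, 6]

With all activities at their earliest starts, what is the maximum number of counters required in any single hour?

13

Early-start schedule: Aisle 4@1, Aisle 2@1, Aisle 3@1, Aisle 6@1, Mezzanine@1.
Load per hour: hour 1: 13, hour 2: 3, hour 3: 2, hour 4: 2, hour 5: 0, hour 6: 0.
Peak is 13.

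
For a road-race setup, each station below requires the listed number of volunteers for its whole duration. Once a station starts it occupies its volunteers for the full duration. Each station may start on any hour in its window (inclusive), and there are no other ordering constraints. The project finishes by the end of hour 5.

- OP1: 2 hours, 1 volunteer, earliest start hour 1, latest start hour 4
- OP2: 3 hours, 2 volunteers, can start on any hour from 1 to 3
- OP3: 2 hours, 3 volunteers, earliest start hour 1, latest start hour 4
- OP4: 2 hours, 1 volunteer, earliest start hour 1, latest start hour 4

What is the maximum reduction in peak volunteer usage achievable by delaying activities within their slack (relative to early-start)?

Early-start peak: h1:7  h2:7  h3:2  h4:0  h5:0 ⇒ 7.
Leveled (OP1@1, OP2@1, OP3@4, OP4@1): h1:4  h2:4  h3:2  h4:3  h5:3 ⇒ 4.
Reduction 7 − 4 = 3.

3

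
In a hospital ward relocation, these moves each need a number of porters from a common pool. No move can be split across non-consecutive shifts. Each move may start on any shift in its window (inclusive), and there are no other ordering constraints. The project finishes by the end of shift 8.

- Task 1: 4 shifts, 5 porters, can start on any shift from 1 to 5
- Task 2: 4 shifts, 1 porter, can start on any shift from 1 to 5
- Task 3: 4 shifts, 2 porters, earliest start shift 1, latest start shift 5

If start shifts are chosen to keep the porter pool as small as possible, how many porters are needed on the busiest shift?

Early-start (Task 1@1, Task 2@1, Task 3@1) gives peak 8: s1:8  s2:8  s3:8  s4:8  s5:0  s6:0  s7:0  s8:0.
Shift Task 2→5, Task 3→5.
Schedule Task 1@1, Task 2@5, Task 3@5: s1:5  s2:5  s3:5  s4:5  s5:3  s6:3  s7:3  s8:3 — peak 5.

5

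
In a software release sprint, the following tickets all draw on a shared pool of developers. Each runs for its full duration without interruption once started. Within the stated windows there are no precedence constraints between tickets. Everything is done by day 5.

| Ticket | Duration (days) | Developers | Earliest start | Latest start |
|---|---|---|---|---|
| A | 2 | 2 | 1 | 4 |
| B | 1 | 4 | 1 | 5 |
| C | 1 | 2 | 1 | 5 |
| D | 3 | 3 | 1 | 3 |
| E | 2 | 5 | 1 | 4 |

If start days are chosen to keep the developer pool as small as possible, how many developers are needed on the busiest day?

Early-start (A@1, B@1, C@1, D@1, E@1) gives peak 16: d1:16  d2:10  d3:3  d4:0  d5:0.
Shift B→3, E→4.
Schedule A@1, B@3, C@1, D@1, E@4: d1:7  d2:5  d3:7  d4:5  d5:5 — peak 7.

7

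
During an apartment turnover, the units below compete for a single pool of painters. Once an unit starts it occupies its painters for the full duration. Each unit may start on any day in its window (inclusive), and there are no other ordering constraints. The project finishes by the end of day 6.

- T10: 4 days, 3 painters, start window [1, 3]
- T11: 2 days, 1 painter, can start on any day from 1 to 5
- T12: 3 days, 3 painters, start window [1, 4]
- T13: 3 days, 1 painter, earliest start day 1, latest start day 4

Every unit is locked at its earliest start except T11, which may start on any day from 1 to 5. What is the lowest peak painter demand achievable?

T11@1: d1:8  d2:8  d3:7  d4:3  d5:0  d6:0 → peak 8
T11@2: d1:7  d2:8  d3:8  d4:3  d5:0  d6:0 → peak 8
T11@3: d1:7  d2:7  d3:8  d4:4  d5:0  d6:0 → peak 8
T11@4: d1:7  d2:7  d3:7  d4:4  d5:1  d6:0 → peak 7
T11@5: d1:7  d2:7  d3:7  d4:3  d5:1  d6:1 → peak 7
Best is T11@4, peak 7.

7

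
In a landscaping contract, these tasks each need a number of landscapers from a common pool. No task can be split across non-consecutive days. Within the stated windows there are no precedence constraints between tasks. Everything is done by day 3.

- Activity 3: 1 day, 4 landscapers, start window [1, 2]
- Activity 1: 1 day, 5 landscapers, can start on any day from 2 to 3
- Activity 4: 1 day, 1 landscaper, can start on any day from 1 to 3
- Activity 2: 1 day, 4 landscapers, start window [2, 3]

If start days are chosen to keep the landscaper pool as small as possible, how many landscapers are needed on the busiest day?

5

Early-start (Activity 3@1, Activity 1@2, Activity 4@1, Activity 2@2) gives peak 9: d1:5  d2:9  d3:0.
Shift Activity 2→3.
Schedule Activity 3@1, Activity 1@2, Activity 4@1, Activity 2@3: d1:5  d2:5  d3:4 — peak 5.
Total landscaper-days = 14 over 3 days ⇒ peak ≥ ⌈14/3⌉ = 5, so 5 is optimal.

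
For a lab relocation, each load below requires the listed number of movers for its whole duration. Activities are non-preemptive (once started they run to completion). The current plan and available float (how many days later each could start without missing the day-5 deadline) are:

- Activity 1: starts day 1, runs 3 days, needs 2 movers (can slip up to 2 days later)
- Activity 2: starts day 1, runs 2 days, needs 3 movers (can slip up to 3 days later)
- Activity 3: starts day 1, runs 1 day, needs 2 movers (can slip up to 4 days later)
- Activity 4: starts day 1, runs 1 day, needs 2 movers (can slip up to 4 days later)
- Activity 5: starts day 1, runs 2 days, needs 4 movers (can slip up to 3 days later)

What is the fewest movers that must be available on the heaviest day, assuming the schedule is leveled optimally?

6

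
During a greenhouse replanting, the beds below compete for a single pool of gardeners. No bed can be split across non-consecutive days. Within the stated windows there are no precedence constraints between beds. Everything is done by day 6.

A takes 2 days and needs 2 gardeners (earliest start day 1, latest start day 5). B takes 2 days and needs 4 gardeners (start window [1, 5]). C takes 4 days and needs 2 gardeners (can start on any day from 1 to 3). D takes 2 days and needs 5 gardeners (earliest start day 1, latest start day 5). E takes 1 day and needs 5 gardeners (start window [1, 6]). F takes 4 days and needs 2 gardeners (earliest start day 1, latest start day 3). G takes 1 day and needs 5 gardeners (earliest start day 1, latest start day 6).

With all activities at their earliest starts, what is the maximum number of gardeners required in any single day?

Early-start schedule: A@1, B@1, C@1, D@1, E@1, F@1, G@1.
Load per day: day 1: 25, day 2: 15, day 3: 4, day 4: 4, day 5: 0, day 6: 0.
Peak is 25.

25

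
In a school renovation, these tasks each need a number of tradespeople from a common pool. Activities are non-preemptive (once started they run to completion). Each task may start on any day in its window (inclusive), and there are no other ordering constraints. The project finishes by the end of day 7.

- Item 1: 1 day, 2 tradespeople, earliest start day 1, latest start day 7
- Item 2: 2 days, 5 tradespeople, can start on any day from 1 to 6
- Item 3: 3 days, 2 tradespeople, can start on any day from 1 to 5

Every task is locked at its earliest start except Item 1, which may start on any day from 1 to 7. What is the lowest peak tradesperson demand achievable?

Item 1@1: d1:9  d2:7  d3:2  d4:0  d5:0  d6:0  d7:0 → peak 9
Item 1@2: d1:7  d2:9  d3:2  d4:0  d5:0  d6:0  d7:0 → peak 9
Item 1@3: d1:7  d2:7  d3:4  d4:0  d5:0  d6:0  d7:0 → peak 7
Item 1@4: d1:7  d2:7  d3:2  d4:2  d5:0  d6:0  d7:0 → peak 7
Item 1@5: d1:7  d2:7  d3:2  d4:0  d5:2  d6:0  d7:0 → peak 7
Item 1@6: d1:7  d2:7  d3:2  d4:0  d5:0  d6:2  d7:0 → peak 7
Item 1@7: d1:7  d2:7  d3:2  d4:0  d5:0  d6:0  d7:2 → peak 7
Best is Item 1@3, peak 7.

7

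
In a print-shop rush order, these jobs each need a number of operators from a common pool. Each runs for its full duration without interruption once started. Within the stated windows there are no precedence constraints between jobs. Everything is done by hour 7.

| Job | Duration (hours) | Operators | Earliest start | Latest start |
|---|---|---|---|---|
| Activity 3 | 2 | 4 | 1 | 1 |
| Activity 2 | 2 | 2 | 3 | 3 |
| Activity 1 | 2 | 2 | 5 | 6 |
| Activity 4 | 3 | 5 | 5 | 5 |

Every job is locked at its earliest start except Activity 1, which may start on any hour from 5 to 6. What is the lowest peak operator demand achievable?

7

Activity 1@5: h1:4  h2:4  h3:2  h4:2  h5:7  h6:7  h7:5 → peak 7
Activity 1@6: h1:4  h2:4  h3:2  h4:2  h5:5  h6:7  h7:7 → peak 7
Best is Activity 1@5, peak 7.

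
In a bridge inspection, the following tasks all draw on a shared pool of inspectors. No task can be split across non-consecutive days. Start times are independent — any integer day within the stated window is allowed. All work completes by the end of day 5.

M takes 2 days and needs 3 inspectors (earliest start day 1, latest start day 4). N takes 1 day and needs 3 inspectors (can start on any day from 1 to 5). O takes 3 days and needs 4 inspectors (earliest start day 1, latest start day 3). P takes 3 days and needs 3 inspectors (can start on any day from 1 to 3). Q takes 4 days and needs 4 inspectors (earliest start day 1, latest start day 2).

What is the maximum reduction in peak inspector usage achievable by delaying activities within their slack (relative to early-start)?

Early-start peak: d1:17  d2:14  d3:11  d4:4  d5:0 ⇒ 17.
Leveled (M@1, N@1, O@1, P@3, Q@2): d1:10  d2:11  d3:11  d4:7  d5:7 ⇒ 11.
Reduction 17 − 11 = 6.

6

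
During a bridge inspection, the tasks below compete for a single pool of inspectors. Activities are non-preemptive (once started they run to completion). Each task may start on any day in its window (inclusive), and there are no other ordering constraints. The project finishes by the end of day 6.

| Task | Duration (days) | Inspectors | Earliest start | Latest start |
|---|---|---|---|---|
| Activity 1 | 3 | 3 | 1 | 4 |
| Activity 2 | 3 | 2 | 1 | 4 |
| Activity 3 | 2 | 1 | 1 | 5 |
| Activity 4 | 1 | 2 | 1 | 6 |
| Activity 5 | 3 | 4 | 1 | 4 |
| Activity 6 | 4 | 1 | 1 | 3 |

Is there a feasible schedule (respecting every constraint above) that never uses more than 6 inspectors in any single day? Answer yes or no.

Schedule Activity 1@1, Activity 2@1, Activity 3@4, Activity 4@6, Activity 5@4, Activity 6@1: d1:6  d2:6  d3:6  d4:6  d5:5  d6:6 — peak 6 ≤ 6.

yes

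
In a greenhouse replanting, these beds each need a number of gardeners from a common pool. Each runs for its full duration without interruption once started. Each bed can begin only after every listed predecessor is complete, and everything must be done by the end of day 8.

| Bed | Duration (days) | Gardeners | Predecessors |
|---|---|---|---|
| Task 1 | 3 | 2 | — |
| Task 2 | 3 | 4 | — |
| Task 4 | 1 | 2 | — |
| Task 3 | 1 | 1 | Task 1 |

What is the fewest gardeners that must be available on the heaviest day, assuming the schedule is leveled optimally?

Early-start (Task 1@1, Task 2@1, Task 4@1, Task 3@4) gives peak 8: d1:8  d2:6  d3:6  d4:1  d5:0  d6:0  d7:0  d8:0.
Shift Task 2→4, Task 3→7.
Schedule Task 1@1, Task 2@4, Task 4@1, Task 3@7: d1:4  d2:2  d3:2  d4:4  d5:4  d6:4  d7:1  d8:0 — peak 4.

4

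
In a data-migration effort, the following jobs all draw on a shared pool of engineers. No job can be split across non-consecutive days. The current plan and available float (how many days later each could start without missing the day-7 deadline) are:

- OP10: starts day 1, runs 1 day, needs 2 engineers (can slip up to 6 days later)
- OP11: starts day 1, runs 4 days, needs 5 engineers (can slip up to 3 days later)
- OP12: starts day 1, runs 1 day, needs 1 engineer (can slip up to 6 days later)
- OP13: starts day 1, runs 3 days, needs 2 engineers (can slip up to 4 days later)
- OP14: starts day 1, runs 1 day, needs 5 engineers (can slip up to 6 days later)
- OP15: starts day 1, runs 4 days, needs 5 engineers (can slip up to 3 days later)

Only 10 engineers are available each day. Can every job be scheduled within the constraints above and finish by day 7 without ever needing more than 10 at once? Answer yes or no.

yes

Schedule OP10@1, OP11@1, OP12@1, OP13@1, OP14@5, OP15@4: d1:10  d2:7  d3:7  d4:10  d5:10  d6:5  d7:5 — peak 10 ≤ 10.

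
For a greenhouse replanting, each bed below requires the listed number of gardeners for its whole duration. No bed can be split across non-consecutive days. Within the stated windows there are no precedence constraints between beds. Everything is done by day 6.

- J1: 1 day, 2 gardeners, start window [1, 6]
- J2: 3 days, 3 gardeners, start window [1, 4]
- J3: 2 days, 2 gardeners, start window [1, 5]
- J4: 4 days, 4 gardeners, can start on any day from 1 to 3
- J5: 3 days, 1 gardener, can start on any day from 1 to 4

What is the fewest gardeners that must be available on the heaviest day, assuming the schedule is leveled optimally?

7

Early-start (J1@1, J2@1, J3@1, J4@1, J5@1) gives peak 12: d1:12  d2:10  d3:8  d4:4  d5:0  d6:0.
Shift J4→3, J5→4.
Schedule J1@1, J2@1, J3@1, J4@3, J5@4: d1:7  d2:5  d3:7  d4:5  d5:5  d6:5 — peak 7.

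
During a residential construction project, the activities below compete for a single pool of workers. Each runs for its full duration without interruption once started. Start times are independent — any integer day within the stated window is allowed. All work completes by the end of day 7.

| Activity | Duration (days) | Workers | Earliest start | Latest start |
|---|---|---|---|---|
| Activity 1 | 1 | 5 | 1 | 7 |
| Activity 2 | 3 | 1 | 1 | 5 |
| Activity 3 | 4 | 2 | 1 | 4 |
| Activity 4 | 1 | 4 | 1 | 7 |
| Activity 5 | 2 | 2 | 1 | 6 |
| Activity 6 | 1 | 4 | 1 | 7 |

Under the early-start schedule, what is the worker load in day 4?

At early start, day 4 has: Activity 3.
Demand: 2 = 2.

2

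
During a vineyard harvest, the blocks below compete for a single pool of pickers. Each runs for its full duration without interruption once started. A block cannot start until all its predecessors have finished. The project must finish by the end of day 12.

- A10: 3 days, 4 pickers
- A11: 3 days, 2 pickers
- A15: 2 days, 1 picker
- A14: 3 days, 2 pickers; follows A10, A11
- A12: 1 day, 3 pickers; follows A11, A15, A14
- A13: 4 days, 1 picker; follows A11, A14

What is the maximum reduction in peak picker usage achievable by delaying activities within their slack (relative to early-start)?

1

Early-start peak: d1:7  d2:7  d3:6  d4:2  d5:2  d6:2  d7:4  d8:1  d9:1  d10:1  d11:0  d12:0 ⇒ 7.
Leveled (A10@1, A11@1, A15@4, A14@4, A12@7, A13@7): d1:6  d2:6  d3:6  d4:3  d5:3  d6:2  d7:4  d8:1  d9:1  d10:1  d11:0  d12:0 ⇒ 6.
Reduction 7 − 6 = 1.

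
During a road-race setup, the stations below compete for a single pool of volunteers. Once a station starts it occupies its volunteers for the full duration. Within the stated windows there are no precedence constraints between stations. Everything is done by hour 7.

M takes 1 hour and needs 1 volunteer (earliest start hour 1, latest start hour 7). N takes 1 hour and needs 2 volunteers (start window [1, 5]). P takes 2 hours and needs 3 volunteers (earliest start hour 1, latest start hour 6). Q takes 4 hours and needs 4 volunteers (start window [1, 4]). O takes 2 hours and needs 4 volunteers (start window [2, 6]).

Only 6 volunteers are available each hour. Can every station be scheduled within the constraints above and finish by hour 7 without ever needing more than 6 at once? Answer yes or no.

no

The minimum achievable peak is 7; 6 < 7, so no feasible schedule stays within the cap.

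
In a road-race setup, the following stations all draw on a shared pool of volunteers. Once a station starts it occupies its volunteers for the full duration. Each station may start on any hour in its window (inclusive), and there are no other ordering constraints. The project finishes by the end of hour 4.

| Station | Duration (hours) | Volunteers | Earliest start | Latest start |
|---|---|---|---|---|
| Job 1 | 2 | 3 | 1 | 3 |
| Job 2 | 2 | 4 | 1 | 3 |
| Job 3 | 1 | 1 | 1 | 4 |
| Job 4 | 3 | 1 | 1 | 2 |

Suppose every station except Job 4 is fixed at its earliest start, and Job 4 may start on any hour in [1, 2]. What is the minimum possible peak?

8

Job 4@1: h1:9  h2:8  h3:1  h4:0 → peak 9
Job 4@2: h1:8  h2:8  h3:1  h4:1 → peak 8
Best is Job 4@2, peak 8.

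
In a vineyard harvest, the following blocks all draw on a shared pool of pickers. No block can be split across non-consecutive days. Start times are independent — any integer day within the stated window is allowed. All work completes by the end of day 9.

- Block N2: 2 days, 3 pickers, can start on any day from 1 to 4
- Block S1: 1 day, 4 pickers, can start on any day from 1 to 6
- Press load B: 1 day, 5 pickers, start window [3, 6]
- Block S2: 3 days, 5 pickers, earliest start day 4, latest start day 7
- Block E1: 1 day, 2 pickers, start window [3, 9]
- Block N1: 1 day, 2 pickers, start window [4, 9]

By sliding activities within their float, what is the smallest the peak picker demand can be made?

5

Early-start (Block N2@1, Block S1@1, Press load B@3, Block S2@4, Block E1@3, Block N1@4) gives peak 7: d1:7  d2:3  d3:7  d4:7  d5:5  d6:5  d7:0  d8:0  d9:0.
Shift Block S1→3, Press load B→4, Block S2→5, Block E1→8, Block N1→8.
Schedule Block N2@1, Block S1@3, Press load B@4, Block S2@5, Block E1@8, Block N1@8: d1:3  d2:3  d3:4  d4:5  d5:5  d6:5  d7:5  d8:4  d9:0 — peak 5.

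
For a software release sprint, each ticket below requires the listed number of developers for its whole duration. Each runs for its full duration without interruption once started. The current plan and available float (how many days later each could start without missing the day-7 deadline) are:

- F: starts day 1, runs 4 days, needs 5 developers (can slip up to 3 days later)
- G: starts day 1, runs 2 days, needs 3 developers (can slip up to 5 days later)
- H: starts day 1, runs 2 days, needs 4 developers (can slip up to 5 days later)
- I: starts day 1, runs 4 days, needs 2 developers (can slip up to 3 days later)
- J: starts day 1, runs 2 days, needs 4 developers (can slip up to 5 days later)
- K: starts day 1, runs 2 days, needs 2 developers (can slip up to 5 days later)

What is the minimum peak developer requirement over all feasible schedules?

9

Early-start (F@1, G@1, H@1, I@1, J@1, K@1) gives peak 20: d1:20  d2:20  d3:7  d4:7  d5:0  d6:0  d7:0.
Shift G→5, I→3, J→5, K→3.
Schedule F@1, G@5, H@1, I@3, J@5, K@3: d1:9  d2:9  d3:9  d4:9  d5:9  d6:9  d7:0 — peak 9.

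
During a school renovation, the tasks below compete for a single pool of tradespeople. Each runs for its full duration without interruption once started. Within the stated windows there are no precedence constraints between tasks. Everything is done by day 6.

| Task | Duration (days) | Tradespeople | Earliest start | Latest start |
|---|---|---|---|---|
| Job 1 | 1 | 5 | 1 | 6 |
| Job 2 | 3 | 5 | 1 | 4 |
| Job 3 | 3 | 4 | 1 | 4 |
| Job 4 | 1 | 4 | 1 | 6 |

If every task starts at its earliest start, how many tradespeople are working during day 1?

18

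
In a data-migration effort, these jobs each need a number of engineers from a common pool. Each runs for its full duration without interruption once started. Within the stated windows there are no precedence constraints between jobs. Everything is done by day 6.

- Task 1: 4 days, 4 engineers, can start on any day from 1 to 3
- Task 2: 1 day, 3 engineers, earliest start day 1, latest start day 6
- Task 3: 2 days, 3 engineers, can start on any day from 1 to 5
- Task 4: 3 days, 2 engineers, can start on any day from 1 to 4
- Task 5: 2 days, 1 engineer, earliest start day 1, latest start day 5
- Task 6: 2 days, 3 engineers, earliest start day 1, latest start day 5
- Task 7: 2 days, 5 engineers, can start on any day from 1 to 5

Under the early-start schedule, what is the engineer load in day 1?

21

At early start, day 1 has: Task 1, Task 2, Task 3, Task 4, Task 5, Task 6, Task 7.
Demand: 4 + 3 + 3 + 2 + 1 + 3 + 5 = 21.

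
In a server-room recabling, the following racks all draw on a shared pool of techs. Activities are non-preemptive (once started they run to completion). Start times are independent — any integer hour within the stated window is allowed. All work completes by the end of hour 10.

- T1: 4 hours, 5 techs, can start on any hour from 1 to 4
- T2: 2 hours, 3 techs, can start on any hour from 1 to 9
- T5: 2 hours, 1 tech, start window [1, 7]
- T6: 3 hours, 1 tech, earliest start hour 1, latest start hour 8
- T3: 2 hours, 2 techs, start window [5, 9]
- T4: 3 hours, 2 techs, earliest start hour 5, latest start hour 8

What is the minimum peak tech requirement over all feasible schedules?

5

Early-start (T1@1, T2@1, T5@1, T6@1, T3@5, T4@5) gives peak 10: h1:10  h2:10  h3:6  h4:5  h5:4  h6:4  h7:2  h8:0  h9:0  h10:0.
Shift T2→5, T5→5, T6→5, T3→7, T4→7.
Schedule T1@1, T2@5, T5@5, T6@5, T3@7, T4@7: h1:5  h2:5  h3:5  h4:5  h5:5  h6:5  h7:5  h8:4  h9:2  h10:0 — peak 5.
Total tech-hours = 41 over 10 hours ⇒ peak ≥ ⌈41/10⌉ = 5, so 5 is optimal.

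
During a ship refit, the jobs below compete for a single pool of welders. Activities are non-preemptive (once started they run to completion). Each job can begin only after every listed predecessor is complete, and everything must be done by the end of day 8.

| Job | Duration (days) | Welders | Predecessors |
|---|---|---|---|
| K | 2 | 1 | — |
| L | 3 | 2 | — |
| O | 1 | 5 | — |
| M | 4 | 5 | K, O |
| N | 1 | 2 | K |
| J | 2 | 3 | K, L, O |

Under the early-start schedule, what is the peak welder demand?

9

Early-start schedule: K@1, L@1, O@1, M@3, N@3, J@4.
Load per day: day 1: 8, day 2: 3, day 3: 9, day 4: 8, day 5: 8, day 6: 5, day 7: 0, day 8: 0.
Peak is 9.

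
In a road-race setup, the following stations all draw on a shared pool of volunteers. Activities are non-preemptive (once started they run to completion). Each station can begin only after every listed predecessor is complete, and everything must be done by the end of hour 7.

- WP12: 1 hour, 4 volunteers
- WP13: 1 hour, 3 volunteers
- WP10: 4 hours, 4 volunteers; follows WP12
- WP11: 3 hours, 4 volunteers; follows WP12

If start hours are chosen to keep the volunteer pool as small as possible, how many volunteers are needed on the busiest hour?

Schedule WP12@1, WP13@1, WP10@2, WP11@2: h1:7  h2:8  h3:8  h4:8  h5:4  h6:0  h7:0 — peak 8.

8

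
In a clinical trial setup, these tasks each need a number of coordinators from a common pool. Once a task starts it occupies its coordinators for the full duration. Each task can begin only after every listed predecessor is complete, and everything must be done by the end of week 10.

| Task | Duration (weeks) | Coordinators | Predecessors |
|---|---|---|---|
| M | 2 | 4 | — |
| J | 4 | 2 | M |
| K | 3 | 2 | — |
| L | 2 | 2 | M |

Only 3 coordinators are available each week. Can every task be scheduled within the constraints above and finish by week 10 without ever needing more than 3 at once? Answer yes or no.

The minimum achievable peak is 4; 3 < 4, so no feasible schedule stays within the cap.

no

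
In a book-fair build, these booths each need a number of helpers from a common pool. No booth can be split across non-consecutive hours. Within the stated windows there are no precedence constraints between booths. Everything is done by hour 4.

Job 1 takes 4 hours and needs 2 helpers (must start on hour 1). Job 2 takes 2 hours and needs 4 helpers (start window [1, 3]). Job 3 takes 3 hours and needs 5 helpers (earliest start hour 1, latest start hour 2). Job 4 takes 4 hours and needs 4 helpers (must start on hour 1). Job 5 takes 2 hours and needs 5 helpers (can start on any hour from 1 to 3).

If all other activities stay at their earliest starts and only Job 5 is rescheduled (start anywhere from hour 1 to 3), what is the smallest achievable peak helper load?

Job 5@1: h1:20  h2:20  h3:11  h4:6 → peak 20
Job 5@2: h1:15  h2:20  h3:16  h4:6 → peak 20
Job 5@3: h1:15  h2:15  h3:16  h4:11 → peak 16
Best is Job 5@3, peak 16.

16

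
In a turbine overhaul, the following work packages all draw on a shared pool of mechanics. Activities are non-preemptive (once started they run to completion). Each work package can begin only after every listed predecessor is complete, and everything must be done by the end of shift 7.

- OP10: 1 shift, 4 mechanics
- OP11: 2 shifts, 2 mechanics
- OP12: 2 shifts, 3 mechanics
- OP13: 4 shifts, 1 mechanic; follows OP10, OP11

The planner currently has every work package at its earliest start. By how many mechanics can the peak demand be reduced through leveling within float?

Early-start peak: s1:9  s2:5  s3:1  s4:1  s5:1  s6:1  s7:0 ⇒ 9.
Leveled (OP10@1, OP11@2, OP12@4, OP13@4): s1:4  s2:2  s3:2  s4:4  s5:4  s6:1  s7:1 ⇒ 4.
Reduction 9 − 4 = 5.

5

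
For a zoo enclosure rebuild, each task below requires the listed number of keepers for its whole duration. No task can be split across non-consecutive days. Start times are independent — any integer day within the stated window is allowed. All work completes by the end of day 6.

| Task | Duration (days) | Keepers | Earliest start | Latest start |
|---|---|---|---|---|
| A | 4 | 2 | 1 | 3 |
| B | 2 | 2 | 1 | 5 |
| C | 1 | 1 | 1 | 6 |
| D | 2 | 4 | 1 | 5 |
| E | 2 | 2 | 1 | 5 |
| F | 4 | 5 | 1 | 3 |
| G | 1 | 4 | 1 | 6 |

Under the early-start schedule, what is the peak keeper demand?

Early-start schedule: A@1, B@1, C@1, D@1, E@1, F@1, G@1.
Load per day: day 1: 20, day 2: 15, day 3: 7, day 4: 7, day 5: 0, day 6: 0.
Peak is 20.

20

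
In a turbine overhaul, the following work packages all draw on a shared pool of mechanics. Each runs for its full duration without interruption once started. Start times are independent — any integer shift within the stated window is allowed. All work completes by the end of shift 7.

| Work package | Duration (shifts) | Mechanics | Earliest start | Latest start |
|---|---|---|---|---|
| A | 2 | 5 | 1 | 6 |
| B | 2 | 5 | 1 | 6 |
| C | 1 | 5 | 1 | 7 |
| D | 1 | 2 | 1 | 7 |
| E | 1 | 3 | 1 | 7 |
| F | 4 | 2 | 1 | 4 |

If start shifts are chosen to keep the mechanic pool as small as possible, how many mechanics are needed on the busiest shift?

Early-start (A@1, B@1, C@1, D@1, E@1, F@1) gives peak 22: s1:22  s2:12  s3:2  s4:2  s5:0  s6:0  s7:0.
Shift B→3, C→5, E→6, F→2.
Schedule A@1, B@3, C@5, D@1, E@6, F@2: s1:7  s2:7  s3:7  s4:7  s5:7  s6:3  s7:0 — peak 7.

7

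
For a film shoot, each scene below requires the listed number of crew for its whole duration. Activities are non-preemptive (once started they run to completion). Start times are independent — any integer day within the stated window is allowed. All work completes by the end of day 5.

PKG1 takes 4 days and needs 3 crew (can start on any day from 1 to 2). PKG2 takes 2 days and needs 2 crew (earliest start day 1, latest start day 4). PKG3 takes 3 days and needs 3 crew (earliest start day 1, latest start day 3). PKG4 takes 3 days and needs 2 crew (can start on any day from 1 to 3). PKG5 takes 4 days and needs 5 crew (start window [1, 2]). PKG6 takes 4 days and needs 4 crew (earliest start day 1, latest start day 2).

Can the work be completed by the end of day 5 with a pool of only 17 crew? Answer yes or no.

yes

Schedule PKG1@1, PKG2@1, PKG3@1, PKG4@3, PKG5@1, PKG6@1: d1:17  d2:17  d3:17  d4:14  d5:2 — peak 17 ≤ 17.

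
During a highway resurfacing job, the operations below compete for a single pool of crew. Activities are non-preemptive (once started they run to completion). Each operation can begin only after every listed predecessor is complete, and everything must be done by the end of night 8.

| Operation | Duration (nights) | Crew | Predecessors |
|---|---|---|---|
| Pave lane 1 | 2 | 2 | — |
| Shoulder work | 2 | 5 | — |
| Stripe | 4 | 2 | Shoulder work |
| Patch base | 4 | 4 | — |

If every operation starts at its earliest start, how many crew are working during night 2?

11

At early start, night 2 has: Pave lane 1, Shoulder work, Patch base.
Demand: 2 + 5 + 4 = 11.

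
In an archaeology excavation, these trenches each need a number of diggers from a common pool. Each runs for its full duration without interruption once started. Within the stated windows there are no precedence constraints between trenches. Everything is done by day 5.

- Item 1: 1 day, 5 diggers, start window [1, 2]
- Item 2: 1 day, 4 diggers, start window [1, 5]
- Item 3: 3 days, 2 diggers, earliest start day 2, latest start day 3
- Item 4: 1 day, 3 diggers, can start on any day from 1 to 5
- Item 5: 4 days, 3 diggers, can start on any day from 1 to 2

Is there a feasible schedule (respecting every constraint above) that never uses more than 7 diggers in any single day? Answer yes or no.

no

The minimum achievable peak is 8; 7 < 8, so no feasible schedule stays within the cap.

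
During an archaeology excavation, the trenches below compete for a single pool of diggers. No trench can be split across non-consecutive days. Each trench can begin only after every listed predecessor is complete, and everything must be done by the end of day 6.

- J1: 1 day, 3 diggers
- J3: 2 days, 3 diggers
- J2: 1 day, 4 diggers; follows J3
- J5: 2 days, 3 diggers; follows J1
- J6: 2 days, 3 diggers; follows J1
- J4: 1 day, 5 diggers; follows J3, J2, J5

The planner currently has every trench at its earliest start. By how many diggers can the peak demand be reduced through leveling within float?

4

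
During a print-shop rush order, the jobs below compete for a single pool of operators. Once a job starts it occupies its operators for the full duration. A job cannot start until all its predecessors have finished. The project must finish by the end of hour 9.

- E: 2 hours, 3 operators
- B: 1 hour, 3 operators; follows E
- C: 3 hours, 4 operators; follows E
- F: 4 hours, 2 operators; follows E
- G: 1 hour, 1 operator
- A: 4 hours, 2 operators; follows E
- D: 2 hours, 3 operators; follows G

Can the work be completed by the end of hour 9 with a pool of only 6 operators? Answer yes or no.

Schedule E@1, B@3, C@7, F@3, G@1, A@6, D@4: h1:4  h2:3  h3:5  h4:5  h5:5  h6:4  h7:6  h8:6  h9:6 — peak 6 ≤ 6.

yes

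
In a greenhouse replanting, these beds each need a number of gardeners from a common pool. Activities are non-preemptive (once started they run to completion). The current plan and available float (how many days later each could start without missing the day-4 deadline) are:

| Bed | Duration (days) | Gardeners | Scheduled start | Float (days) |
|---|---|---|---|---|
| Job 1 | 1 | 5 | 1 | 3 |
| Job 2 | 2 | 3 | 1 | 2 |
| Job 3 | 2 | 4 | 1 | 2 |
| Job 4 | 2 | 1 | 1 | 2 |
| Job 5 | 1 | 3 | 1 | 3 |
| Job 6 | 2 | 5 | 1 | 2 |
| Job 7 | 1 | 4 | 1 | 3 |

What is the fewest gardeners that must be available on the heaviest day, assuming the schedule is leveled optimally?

Early-start (Job 1@1, Job 2@1, Job 3@1, Job 4@1, Job 5@1, Job 6@1, Job 7@1) gives peak 25: d1:25  d2:13  d3:0  d4:0.
Shift Job 3→2, Job 4→3, Job 5→2, Job 6→3, Job 7→4.
Schedule Job 1@1, Job 2@1, Job 3@2, Job 4@3, Job 5@2, Job 6@3, Job 7@4: d1:8  d2:10  d3:10  d4:10 — peak 10.
Total gardener-days = 38 over 4 days ⇒ peak ≥ ⌈38/4⌉ = 10, so 10 is optimal.

10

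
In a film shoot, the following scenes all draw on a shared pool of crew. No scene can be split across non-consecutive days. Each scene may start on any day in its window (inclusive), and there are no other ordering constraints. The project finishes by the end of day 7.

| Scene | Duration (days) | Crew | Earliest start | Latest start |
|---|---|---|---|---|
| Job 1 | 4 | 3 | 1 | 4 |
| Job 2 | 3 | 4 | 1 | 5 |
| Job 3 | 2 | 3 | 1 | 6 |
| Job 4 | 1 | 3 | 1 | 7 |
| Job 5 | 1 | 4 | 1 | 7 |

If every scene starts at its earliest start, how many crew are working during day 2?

10

At early start, day 2 has: Job 1, Job 2, Job 3.
Demand: 3 + 4 + 3 = 10.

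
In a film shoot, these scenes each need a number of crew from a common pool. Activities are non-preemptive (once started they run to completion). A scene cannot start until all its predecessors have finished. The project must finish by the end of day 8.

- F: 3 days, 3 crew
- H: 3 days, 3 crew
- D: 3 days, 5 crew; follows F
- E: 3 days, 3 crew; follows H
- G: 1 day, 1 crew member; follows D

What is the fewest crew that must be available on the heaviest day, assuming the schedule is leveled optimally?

8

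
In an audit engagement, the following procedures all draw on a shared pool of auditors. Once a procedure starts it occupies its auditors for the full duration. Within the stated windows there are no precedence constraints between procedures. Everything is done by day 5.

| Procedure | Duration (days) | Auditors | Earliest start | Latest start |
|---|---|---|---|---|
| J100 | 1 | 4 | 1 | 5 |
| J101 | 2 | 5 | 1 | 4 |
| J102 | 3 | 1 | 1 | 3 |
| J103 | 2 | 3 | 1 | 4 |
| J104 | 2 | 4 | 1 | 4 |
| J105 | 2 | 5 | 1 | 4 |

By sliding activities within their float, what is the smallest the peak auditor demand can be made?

9

Early-start (J100@1, J101@1, J102@1, J103@1, J104@1, J105@1) gives peak 22: d1:22  d2:18  d3:1  d4:0  d5:0.
Shift J102→3, J103→3, J104→2, J105→4.
Schedule J100@1, J101@1, J102@3, J103@3, J104@2, J105@4: d1:9  d2:9  d3:8  d4:9  d5:6 — peak 9.
Total auditor-days = 41 over 5 days ⇒ peak ≥ ⌈41/5⌉ = 9, so 9 is optimal.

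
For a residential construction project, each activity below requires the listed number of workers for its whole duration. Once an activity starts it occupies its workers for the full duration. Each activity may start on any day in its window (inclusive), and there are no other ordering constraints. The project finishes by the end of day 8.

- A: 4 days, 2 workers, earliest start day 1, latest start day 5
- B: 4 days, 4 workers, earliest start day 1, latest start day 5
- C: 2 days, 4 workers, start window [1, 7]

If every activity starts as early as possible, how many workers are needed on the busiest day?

Early-start schedule: A@1, B@1, C@1.
Load per day: day 1: 10, day 2: 10, day 3: 6, day 4: 6, day 5: 0, day 6: 0, day 7: 0, day 8: 0.
Peak is 10.

10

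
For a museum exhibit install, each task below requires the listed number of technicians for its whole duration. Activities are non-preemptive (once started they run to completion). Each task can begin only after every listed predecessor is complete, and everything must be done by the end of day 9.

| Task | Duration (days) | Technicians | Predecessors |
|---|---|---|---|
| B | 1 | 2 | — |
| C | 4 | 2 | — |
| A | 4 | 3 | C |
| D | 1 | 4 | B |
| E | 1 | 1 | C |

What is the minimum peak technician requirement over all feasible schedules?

Early-start (B@1, C@1, A@5, D@2, E@5) gives peak 6: d1:4  d2:6  d3:2  d4:2  d5:4  d6:3  d7:3  d8:3  d9:0.
Shift D→9.
Schedule B@1, C@1, A@5, D@9, E@5: d1:4  d2:2  d3:2  d4:2  d5:4  d6:3  d7:3  d8:3  d9:4 — peak 4.

4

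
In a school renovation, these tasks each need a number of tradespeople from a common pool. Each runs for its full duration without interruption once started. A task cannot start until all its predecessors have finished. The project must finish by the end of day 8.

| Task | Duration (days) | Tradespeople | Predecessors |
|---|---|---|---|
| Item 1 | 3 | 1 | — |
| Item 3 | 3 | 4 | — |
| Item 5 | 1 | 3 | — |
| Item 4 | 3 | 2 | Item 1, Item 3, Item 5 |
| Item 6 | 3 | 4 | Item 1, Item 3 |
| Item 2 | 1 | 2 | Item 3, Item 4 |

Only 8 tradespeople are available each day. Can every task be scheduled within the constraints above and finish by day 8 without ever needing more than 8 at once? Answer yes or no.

yes

Schedule Item 1@1, Item 3@1, Item 5@4, Item 4@5, Item 6@5, Item 2@8: d1:5  d2:5  d3:5  d4:3  d5:6  d6:6  d7:6  d8:2 — peak 6 ≤ 8.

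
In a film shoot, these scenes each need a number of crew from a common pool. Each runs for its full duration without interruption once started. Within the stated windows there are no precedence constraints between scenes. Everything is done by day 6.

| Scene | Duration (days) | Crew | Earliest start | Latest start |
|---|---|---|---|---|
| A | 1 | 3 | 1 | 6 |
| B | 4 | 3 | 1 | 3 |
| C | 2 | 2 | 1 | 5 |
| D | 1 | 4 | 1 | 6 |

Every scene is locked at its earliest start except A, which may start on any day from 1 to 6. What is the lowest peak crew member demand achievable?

9

A@1: d1:12  d2:5  d3:3  d4:3  d5:0  d6:0 → peak 12
A@2: d1:9  d2:8  d3:3  d4:3  d5:0  d6:0 → peak 9
A@3: d1:9  d2:5  d3:6  d4:3  d5:0  d6:0 → peak 9
A@4: d1:9  d2:5  d3:3  d4:6  d5:0  d6:0 → peak 9
A@5: d1:9  d2:5  d3:3  d4:3  d5:3  d6:0 → peak 9
A@6: d1:9  d2:5  d3:3  d4:3  d5:0  d6:3 → peak 9
Best is A@2, peak 9.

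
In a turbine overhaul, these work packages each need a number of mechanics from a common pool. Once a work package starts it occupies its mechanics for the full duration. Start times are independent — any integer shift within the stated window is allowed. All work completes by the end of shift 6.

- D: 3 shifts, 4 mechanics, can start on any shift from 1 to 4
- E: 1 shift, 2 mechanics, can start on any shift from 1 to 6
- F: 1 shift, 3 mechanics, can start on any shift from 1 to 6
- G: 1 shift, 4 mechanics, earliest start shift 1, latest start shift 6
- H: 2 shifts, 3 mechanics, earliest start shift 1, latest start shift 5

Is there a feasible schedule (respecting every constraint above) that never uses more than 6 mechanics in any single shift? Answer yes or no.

yes

Schedule D@1, E@1, F@4, G@6, H@4: s1:6  s2:4  s3:4  s4:6  s5:3  s6:4 — peak 6 ≤ 6.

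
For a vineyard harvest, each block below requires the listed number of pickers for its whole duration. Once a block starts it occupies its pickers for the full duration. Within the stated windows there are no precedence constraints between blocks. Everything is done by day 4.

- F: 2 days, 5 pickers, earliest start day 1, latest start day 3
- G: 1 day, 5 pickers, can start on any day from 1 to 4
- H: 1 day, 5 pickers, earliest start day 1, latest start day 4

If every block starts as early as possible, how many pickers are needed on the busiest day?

Early-start schedule: F@1, G@1, H@1.
Load per day: day 1: 15, day 2: 5, day 3: 0, day 4: 0.
Peak is 15.

15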